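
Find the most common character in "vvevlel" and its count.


Input: 'vvevlel'
Operation: tally each character
Counts: 'e':2, 'l':2, 'v':3
Maximum: 'v' appears 3 times


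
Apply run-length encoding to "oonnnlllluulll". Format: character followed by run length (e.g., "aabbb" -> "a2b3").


Input: 'oonnnlllluulll'
Operation: identify consecutive runs
Runs: 'oo' -> o2, 'nnn' -> n3, 'llll' -> l4, 'uu' -> u2, 'lll' -> l3
Encoded: o2n3l4u2l3


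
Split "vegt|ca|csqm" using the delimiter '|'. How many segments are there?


Input string: 'vegt|ca|csqm'
Delimiter: '|'
Split result: 'vegt', 'ca', 'csqm'
Number of parts: 3


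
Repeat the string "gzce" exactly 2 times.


Input string: 'gzce'
Operation: repeat 2 times
Concatenation: 'gzce' + 'gzce'
Result: gzcegzce


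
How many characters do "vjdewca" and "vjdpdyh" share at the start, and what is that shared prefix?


String 1: 'vjdewca'
String 2: 'vjdpdyh'
Compare position by position:
pos 0: 'v' vs 'v' match
pos 1: 'j' vs 'j' match
pos 2: 'd' vs 'd' match
pos 3: 'e' vs 'p' differ -> stop
Longest common prefix: "vjd" (length 3)


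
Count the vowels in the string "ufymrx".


Input string: 'ufymrx'
Operation: count vowels (a, e, i, o, u)
Scan: s[0]='u' (vowel), s[1]='f', s[2]='y', s[3]='m', s[4]='r', s[5]='x'
Vowels found: 1
Result: 1


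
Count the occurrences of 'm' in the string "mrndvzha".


Input string: 'mrndvzha'
Target character: 'm'
Scan each position: s[0]='m'
Matches found at indices: 0
Total: 1


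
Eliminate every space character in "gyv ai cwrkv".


Input string: 'gyv ai cwrkv'
Operation: remove all spaces
Words: 'gyv', 'ai', 'cwrkv'
Join without spaces: gyvaicwrkv


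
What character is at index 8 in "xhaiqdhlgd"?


Input string: 'xhaiqdhlgd'
Operation: get character at index 8
Index mapping: s[0]='x', s[1]='h', s[2]='a', s[3]='i', s[4]='q', s[5]='d', s[6]='h', s[7]='l', s[8]='g'
Result: 'g'


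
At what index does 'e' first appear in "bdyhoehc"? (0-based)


Input string: 'bdyhoehc'
Target: 'e'
Scanning left to right: s[0]='b', s[1]='d', s[2]='y', s[3]='h', s[4]='o', s[5]='e'
First match at index: 5


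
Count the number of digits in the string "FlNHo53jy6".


Input string: 'FlNHo53jy6'
Operation: count digit characters (0-9)
Scan: 'F', 'l', 'N', 'H', 'o', '5'(digit), '3'(digit), 'j', 'y', '6'(digit)
Digits found: 3
Result: 3


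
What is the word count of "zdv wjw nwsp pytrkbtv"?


Input string: 'zdv wjw nwsp pytrkbtv'
Operation: split by spaces
Words found: 'zdv', 'wjw', 'nwsp', 'pytrkbtv'
Word count: 4


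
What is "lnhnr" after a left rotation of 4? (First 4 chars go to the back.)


Input: 'lnhnr', shift = 4
Operation: split at index 4 and swap parts
Front part s[0:4] = 'lnhn'
Back part s[4:] = 'r'
Rotated = back + front = 'r' + 'lnhn'
Result: rlnhn


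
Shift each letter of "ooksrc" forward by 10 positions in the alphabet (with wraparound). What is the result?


Input: 'ooksrc', shift = 10
Operation: for each letter, (position + 10) mod 26
Mapping: 'o'(14+10=24)->'y', 'o'(14+10=24)->'y', 'k'(10+10=20)->'u', 's'(18+10=28, 28 mod 26=2)->'c', 'r'(17+10=27, 27 mod 26=1)->'b', 'c'(2+10=12)->'m'
Result: yyucbm


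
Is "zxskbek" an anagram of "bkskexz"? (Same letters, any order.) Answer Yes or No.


String 1: 'bkskexz' -> sorted: 'bekksxz'
String 2: 'zxskbek' -> sorted: 'bekksxz'
Compare sorted forms: 'bekksxz' == 'bekksxz'
Anagram: Yes


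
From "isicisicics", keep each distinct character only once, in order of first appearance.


Input: 'isicisicics'
Operation: keep first occurrence of each character
Scan: s[0]='i' new -> keep; s[1]='s' new -> keep; s[2]='i' seen -> skip; s[3]='c' new -> keep; s[4]='i' seen -> skip; s[5]='s' seen -> skip; s[6]='i' seen -> skip; s[7]='c' seen -> skip; s[8]='i' seen -> skip; s[9]='c' seen -> skip; s[10]='s' seen -> skip
Result: isc


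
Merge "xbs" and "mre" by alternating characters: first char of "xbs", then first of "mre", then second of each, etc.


String 1: 'xbs'
String 2: 'mre'
Operation: alternate characters
Pairs: 'x'+'m', 'b'+'r', 's'+'e'
Result: xmbrse


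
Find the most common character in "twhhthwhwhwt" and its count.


Input: 'twhhthwhwhwt'
Operation: tally each character
Counts: 'h':5, 't':3, 'w':4
Maximum: 'h' appears 5 times


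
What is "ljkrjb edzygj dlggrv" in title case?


Input string: 'ljkrjb edzygj dlggrv'
Operation: capitalize first letter of each word
Word transformations: 'ljkrjb'->'Ljkrjb', 'edzygj'->'Edzygj', 'dlggrv'->'Dlggrv'
Result: Ljkrjb Edzygj Dlggrv


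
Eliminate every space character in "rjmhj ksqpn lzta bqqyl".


Input string: 'rjmhj ksqpn lzta bqqyl'
Operation: remove all spaces
Words: 'rjmhj', 'ksqpn', 'lzta', 'bqqyl'
Join without spaces: rjmhjksqpnlztabqqyl


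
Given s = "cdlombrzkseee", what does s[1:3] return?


Input string: 'cdlombrzkseee'
Operation: slice [1:3]
Extract characters: s[1]='d', s[2]='l'
Result: dl


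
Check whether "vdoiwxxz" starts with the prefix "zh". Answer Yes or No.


Input string: 'vdoiwxxz'
Prefix to check: 'zh'
First 2 characters of input: 'vd'
Match: False
Result: No


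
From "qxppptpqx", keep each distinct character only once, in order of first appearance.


Input: 'qxppptpqx'
Operation: keep first occurrence of each character
Scan: s[0]='q' new -> keep; s[1]='x' new -> keep; s[2]='p' new -> keep; s[3]='p' seen -> skip; s[4]='p' seen -> skip; s[5]='t' new -> keep; s[6]='p' seen -> skip; s[7]='q' seen -> skip; s[8]='x' seen -> skip
Result: qxpt


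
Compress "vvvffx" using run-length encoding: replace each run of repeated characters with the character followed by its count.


Input: 'vvvffx'
Operation: identify consecutive runs
Runs: 'vvv' -> v3, 'ff' -> f2, 'x' -> x1
Encoded: v3f2x1


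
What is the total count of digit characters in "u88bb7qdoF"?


Input string: 'u88bb7qdoF'
Operation: count digit characters (0-9)
Scan: 'u', '8'(digit), '8'(digit), 'b', 'b', '7'(digit), 'q', 'd', 'o', 'F'
Digits found: 3
Result: 3


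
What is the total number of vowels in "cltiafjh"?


Input string: 'cltiafjh'
Operation: count vowels (a, e, i, o, u)
Scan: s[0]='c', s[1]='l', s[2]='t', s[3]='i' (vowel), s[4]='a' (vowel), s[5]='f', s[6]='j', s[7]='h'
Vowels found: 2
Result: 2


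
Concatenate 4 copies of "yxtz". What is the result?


Input string: 'yxtz'
Operation: repeat 4 times
Concatenation: 'yxtz' + 'yxtz' + 'yxtz' + 'yxtz'
Result: yxtzyxtzyxtzyxtz


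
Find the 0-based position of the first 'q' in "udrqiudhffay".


Input string: 'udrqiudhffay'
Target: 'q'
Scanning left to right: s[0]='u', s[1]='d', s[2]='r', s[3]='q'
First match at index: 3


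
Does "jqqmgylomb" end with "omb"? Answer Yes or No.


Input string: 'jqqmgylomb'
Suffix to check: 'omb'
Last 3 characters of input: 'omb'
Match: True
Result: Yes


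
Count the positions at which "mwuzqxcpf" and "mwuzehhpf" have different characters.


String 1: 'mwuzqxcpf'
String 2: 'mwuzehhpf'
Compare each position: pos 0: 'm'=='m', pos 1: 'w'=='w', pos 2: 'u'=='u', pos 3: 'z'=='z', pos 4: 'q'!='e', pos 5: 'x'!='h', pos 6: 'c'!='h', pos 7: 'p'=='p', pos 8: 'f'=='f'
Differing positions: 3
Hamming distance: 3


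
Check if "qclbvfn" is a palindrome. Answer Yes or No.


Input string: 'qclbvfn'
Reversed: 'nfvblcq'
Compare pairs: s[0]='q' vs s[6]='n' (mismatch), s[1]='c' vs s[5]='f' (mismatch), s[2]='l' vs s[4]='v' (mismatch)
Palindrome: No


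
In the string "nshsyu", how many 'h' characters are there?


Input string: 'nshsyu'
Target character: 'h'
Scan each position: s[2]='h'
Matches found at indices: 2
Total: 1


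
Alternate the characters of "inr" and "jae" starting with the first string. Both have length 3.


String 1: 'inr'
String 2: 'jae'
Operation: alternate characters
Pairs: 'i'+'j', 'n'+'a', 'r'+'e'
Result: ijnare


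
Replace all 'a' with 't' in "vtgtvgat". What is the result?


Input string: 'vtgtvgat'
Operation: replace 'a' with 't'
Positions of 'a': 6
After replacement: vtgtvgtt


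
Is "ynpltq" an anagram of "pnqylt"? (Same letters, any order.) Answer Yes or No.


String 1: 'pnqylt' -> sorted: 'lnpqty'
String 2: 'ynpltq' -> sorted: 'lnpqty'
Compare sorted forms: 'lnpqty' == 'lnpqty'
Anagram: Yes


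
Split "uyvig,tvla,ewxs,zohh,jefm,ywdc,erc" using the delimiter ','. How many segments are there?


Input string: 'uyvig,tvla,ewxs,zohh,jefm,ywdc,erc'
Delimiter: ','
Split result: 'uyvig', 'tvla', 'ewxs', 'zohh', 'jefm', 'ywdc', 'erc'
Number of parts: 7


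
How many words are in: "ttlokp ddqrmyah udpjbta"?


Input string: 'ttlokp ddqrmyah udpjbta'
Operation: split by spaces
Words found: 'ttlokp', 'ddqrmyah', 'udpjbta'
Word count: 3


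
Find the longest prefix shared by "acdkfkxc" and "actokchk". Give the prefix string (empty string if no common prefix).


String 1: 'acdkfkxc'
String 2: 'actokchk'
Compare position by position:
pos 0: 'a' vs 'a' match
pos 1: 'c' vs 'c' match
pos 2: 'd' vs 't' differ -> stop
Longest common prefix: "ac" (length 2)


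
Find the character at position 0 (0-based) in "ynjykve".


Input string: 'ynjykve'
Operation: get character at index 0
Index mapping: s[0]='y'
Result: 'y'


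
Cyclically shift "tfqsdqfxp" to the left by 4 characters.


Input: 'tfqsdqfxp', shift = 4
Operation: split at index 4 and swap parts
Front part s[0:4] = 'tfqs'
Back part s[4:] = 'dqfxp'
Rotated = back + front = 'dqfxp' + 'tfqs'
Result: dqfxptfqs


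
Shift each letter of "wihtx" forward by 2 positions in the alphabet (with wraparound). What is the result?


Input: 'wihtx', shift = 2
Operation: for each letter, (position + 2) mod 26
Mapping: 'w'(22+2=24)->'y', 'i'(8+2=10)->'k', 'h'(7+2=9)->'j', 't'(19+2=21)->'v', 'x'(23+2=25)->'z'
Result: ykjvz


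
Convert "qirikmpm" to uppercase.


Input string: 'qirikmpm'
Operation: convert each letter to uppercase
Mapping: 'q'->'Q', 'i'->'I', 'r'->'R', 'i'->'I', 'k'->'K', 'm'->'M', 'p'->'P', 'm'->'M'
Result: QIRIKMPM


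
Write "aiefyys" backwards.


Input string: 'aiefyys'
Operation: reverse character order
Original order: 'a' -> 'i' -> 'e' -> 'f' -> 'y' -> 'y' -> 's'
Reversed order: 's' -> 'y' -> 'y' -> 'f' -> 'e' -> 'i' -> 'a'
Result: syyfeia


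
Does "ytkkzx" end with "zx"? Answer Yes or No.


Input string: 'ytkkzx'
Suffix to check: 'zx'
Last 2 characters of input: 'zx'
Match: True
Result: Yes


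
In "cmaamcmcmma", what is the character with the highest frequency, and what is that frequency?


Input: 'cmaamcmcmma'
Operation: tally each character
Counts: 'a':3, 'c':3, 'm':5
Maximum: 'm' appears 5 times


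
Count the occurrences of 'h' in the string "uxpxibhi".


Input string: 'uxpxibhi'
Target character: 'h'
Scan each position: s[6]='h'
Matches found at indices: 6
Total: 1


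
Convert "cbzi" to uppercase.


Input string: 'cbzi'
Operation: convert each letter to uppercase
Mapping: 'c'->'C', 'b'->'B', 'z'->'Z', 'i'->'I'
Result: CBZI


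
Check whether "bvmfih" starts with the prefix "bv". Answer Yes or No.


Input string: 'bvmfih'
Prefix to check: 'bv'
First 2 characters of input: 'bv'
Match: True
Result: Yes


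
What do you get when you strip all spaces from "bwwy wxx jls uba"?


Input string: 'bwwy wxx jls uba'
Operation: remove all spaces
Words: 'bwwy', 'wxx', 'jls', 'uba'
Join without spaces: bwwywxxjlsuba


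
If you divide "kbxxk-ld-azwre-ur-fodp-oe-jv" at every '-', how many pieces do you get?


Input string: 'kbxxk-ld-azwre-ur-fodp-oe-jv'
Delimiter: '-'
Split result: 'kbxxk', 'ld', 'azwre', 'ur', 'fodp', 'oe', 'jv'
Number of parts: 7


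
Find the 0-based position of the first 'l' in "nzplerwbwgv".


Input string: 'nzplerwbwgv'
Target: 'l'
Scanning left to right: s[0]='n', s[1]='z', s[2]='p', s[3]='l'
First match at index: 3


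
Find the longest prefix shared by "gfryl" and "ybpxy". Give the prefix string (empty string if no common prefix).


String 1: 'gfryl'
String 2: 'ybpxy'
Compare position by position:
pos 0: 'g' vs 'y' differ -> stop
Longest common prefix: "" (length 0)


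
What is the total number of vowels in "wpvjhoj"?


Input string: 'wpvjhoj'
Operation: count vowels (a, e, i, o, u)
Scan: s[0]='w', s[1]='p', s[2]='v', s[3]='j', s[4]='h', s[5]='o' (vowel), s[6]='j'
Vowels found: 1
Result: 1


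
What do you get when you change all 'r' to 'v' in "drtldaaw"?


Input string: 'drtldaaw'
Operation: replace 'r' with 'v'
Positions of 'r': 1
After replacement: dvtldaaw


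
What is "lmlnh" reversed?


Input string: 'lmlnh'
Operation: reverse character order
Original order: 'l' -> 'm' -> 'l' -> 'n' -> 'h'
Reversed order: 'h' -> 'n' -> 'l' -> 'm' -> 'l'
Result: hnlml


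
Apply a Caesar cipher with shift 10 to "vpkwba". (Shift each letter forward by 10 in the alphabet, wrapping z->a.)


Input: 'vpkwba', shift = 10
Operation: for each letter, (position + 10) mod 26
Mapping: 'v'(21+10=31, 31 mod 26=5)->'f', 'p'(15+10=25)->'z', 'k'(10+10=20)->'u', 'w'(22+10=32, 32 mod 26=6)->'g', 'b'(1+10=11)->'l', 'a'(0+10=10)->'k'
Result: fzuglk


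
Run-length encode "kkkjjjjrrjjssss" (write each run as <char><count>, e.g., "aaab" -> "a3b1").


Input: 'kkkjjjjrrjjssss'
Operation: identify consecutive runs
Runs: 'kkk' -> k3, 'jjjj' -> j4, 'rr' -> r2, 'jj' -> j2, 'ssss' -> s4
Encoded: k3j4r2j2s4


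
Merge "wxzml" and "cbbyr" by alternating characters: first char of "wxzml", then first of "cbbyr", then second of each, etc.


String 1: 'wxzml'
String 2: 'cbbyr'
Operation: alternate characters
Pairs: 'w'+'c', 'x'+'b', 'z'+'b', 'm'+'y', 'l'+'r'
Result: wcxbzbmylr


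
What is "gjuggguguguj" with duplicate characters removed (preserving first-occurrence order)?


Input: 'gjuggguguguj'
Operation: keep first occurrence of each character
Scan: s[0]='g' new -> keep; s[1]='j' new -> keep; s[2]='u' new -> keep; s[3]='g' seen -> skip; s[4]='g' seen -> skip; s[5]='g' seen -> skip; s[6]='u' seen -> skip; s[7]='g' seen -> skip; s[8]='u' seen -> skip; s[9]='g' seen -> skip; s[10]='u' seen -> skip; s[11]='j' seen -> skip
Result: gju


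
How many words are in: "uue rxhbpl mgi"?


Input string: 'uue rxhbpl mgi'
Operation: split by spaces
Words found: 'uue', 'rxhbpl', 'mgi'
Word count: 3


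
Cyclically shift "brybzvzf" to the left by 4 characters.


Input: 'brybzvzf', shift = 4
Operation: split at index 4 and swap parts
Front part s[0:4] = 'bryb'
Back part s[4:] = 'zvzf'
Rotated = back + front = 'zvzf' + 'bryb'
Result: zvzfbryb


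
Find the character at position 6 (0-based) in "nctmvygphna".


Input string: 'nctmvygphna'
Operation: get character at index 6
Index mapping: s[0]='n', s[1]='c', s[2]='t', s[3]='m', s[4]='v', s[5]='y', s[6]='g'
Result: 'g'


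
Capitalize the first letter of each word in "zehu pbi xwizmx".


Input string: 'zehu pbi xwizmx'
Operation: capitalize first letter of each word
Word transformations: 'zehu'->'Zehu', 'pbi'->'Pbi', 'xwizmx'->'Xwizmx'
Result: Zehu Pbi Xwizmx


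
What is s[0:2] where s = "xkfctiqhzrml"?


Input string: 'xkfctiqhzrml'
Operation: slice [0:2]
Extract characters: s[0]='x', s[1]='k'
Result: xk


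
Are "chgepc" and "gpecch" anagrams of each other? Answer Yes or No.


String 1: 'chgepc' -> sorted: 'cceghp'
String 2: 'gpecch' -> sorted: 'cceghp'
Compare sorted forms: 'cceghp' == 'cceghp'
Anagram: Yes


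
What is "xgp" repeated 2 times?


Input string: 'xgp'
Operation: repeat 2 times
Concatenation: 'xgp' + 'xgp'
Result: xgpxgp


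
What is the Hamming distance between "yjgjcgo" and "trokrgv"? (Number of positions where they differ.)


String 1: 'yjgjcgo'
String 2: 'trokrgv'
Compare each position: pos 0: 'y'!='t', pos 1: 'j'!='r', pos 2: 'g'!='o', pos 3: 'j'!='k', pos 4: 'c'!='r', pos 5: 'g'=='g', pos 6: 'o'!='v'
Differing positions: 6
Hamming distance: 6


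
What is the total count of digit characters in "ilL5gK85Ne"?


Input string: 'ilL5gK85Ne'
Operation: count digit characters (0-9)
Scan: 'i', 'l', 'L', '5'(digit), 'g', 'K', '8'(digit), '5'(digit), 'N', 'e'
Digits found: 3
Result: 3


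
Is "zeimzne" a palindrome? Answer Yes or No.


Input string: 'zeimzne'
Reversed: 'enzmiez'
Compare pairs: s[0]='z' vs s[6]='e' (mismatch), s[1]='e' vs s[5]='n' (mismatch), s[2]='i' vs s[4]='z' (mismatch)
Palindrome: No


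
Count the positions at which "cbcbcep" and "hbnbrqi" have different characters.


String 1: 'cbcbcep'
String 2: 'hbnbrqi'
Compare each position: pos 0: 'c'!='h', pos 1: 'b'=='b', pos 2: 'c'!='n', pos 3: 'b'=='b', pos 4: 'c'!='r', pos 5: 'e'!='q', pos 6: 'p'!='i'
Differing positions: 5
Hamming distance: 5


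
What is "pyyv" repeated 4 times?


Input string: 'pyyv'
Operation: repeat 4 times
Concatenation: 'pyyv' + 'pyyv' + 'pyyv' + 'pyyv'
Result: pyyvpyyvpyyvpyyv


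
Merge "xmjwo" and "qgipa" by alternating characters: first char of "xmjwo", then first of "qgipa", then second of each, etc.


String 1: 'xmjwo'
String 2: 'qgipa'
Operation: alternate characters
Pairs: 'x'+'q', 'm'+'g', 'j'+'i', 'w'+'p', 'o'+'a'
Result: xqmgjiwpoa


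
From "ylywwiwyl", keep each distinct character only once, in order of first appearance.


Input: 'ylywwiwyl'
Operation: keep first occurrence of each character
Scan: s[0]='y' new -> keep; s[1]='l' new -> keep; s[2]='y' seen -> skip; s[3]='w' new -> keep; s[4]='w' seen -> skip; s[5]='i' new -> keep; s[6]='w' seen -> skip; s[7]='y' seen -> skip; s[8]='l' seen -> skip
Result: ylwi


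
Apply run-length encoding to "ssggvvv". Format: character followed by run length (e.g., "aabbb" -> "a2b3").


Input: 'ssggvvv'
Operation: identify consecutive runs
Runs: 'ss' -> s2, 'gg' -> g2, 'vvv' -> v3
Encoded: s2g2v3


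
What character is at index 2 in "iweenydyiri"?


Input string: 'iweenydyiri'
Operation: get character at index 2
Index mapping: s[0]='i', s[1]='w', s[2]='e'
Result: 'e'


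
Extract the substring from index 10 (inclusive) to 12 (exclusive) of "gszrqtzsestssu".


Input string: 'gszrqtzsestssu'
Operation: slice [10:12]
Extract characters: s[10]='t', s[11]='s'
Result: ts


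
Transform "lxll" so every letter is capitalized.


Input string: 'lxll'
Operation: convert each letter to uppercase
Mapping: 'l'->'L', 'x'->'X', 'l'->'L', 'l'->'L'
Result: LXLL


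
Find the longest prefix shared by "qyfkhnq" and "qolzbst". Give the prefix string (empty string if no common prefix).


String 1: 'qyfkhnq'
String 2: 'qolzbst'
Compare position by position:
pos 0: 'q' vs 'q' match
pos 1: 'y' vs 'o' differ -> stop
Longest common prefix: "q" (length 1)


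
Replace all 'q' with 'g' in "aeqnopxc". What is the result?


Input string: 'aeqnopxc'
Operation: replace 'q' with 'g'
Positions of 'q': 2
After replacement: aegnopxc


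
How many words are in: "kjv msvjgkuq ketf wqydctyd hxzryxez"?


Input string: 'kjv msvjgkuq ketf wqydctyd hxzryxez'
Operation: split by spaces
Words found: 'kjv', 'msvjgkuq', 'ketf', 'wqydctyd', 'hxzryxez'
Word count: 5


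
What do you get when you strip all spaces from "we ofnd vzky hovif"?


Input string: 'we ofnd vzky hovif'
Operation: remove all spaces
Words: 'we', 'ofnd', 'vzky', 'hovif'
Join without spaces: weofndvzkyhovif


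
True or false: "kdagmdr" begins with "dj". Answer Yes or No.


Input string: 'kdagmdr'
Prefix to check: 'dj'
First 2 characters of input: 'kd'
Match: False
Result: No


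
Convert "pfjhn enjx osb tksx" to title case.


Input string: 'pfjhn enjx osb tksx'
Operation: capitalize first letter of each word
Word transformations: 'pfjhn'->'Pfjhn', 'enjx'->'Enjx', 'osb'->'Osb', 'tksx'->'Tksx'
Result: Pfjhn Enjx Osb Tksx


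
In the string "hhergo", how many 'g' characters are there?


Input string: 'hhergo'
Target character: 'g'
Scan each position: s[4]='g'
Matches found at indices: 4
Total: 1


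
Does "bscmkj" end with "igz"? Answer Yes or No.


Input string: 'bscmkj'
Suffix to check: 'igz'
Last 3 characters of input: 'mkj'
Match: False
Result: No


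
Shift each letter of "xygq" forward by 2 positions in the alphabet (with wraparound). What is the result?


Input: 'xygq', shift = 2
Operation: for each letter, (position + 2) mod 26
Mapping: 'x'(23+2=25)->'z', 'y'(24+2=26, 26 mod 26=0)->'a', 'g'(6+2=8)->'i', 'q'(16+2=18)->'s'
Result: zais


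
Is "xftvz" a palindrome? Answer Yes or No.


Input string: 'xftvz'
Reversed: 'zvtfx'
Compare pairs: s[0]='x' vs s[4]='z' (mismatch), s[1]='f' vs s[3]='v' (mismatch)
Palindrome: No


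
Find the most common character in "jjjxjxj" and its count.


Input: 'jjjxjxj'
Operation: tally each character
Counts: 'j':5, 'x':2
Maximum: 'j' appears 5 times


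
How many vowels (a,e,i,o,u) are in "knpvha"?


Input string: 'knpvha'
Operation: count vowels (a, e, i, o, u)
Scan: s[0]='k', s[1]='n', s[2]='p', s[3]='v', s[4]='h', s[5]='a' (vowel)
Vowels found: 1
Result: 1


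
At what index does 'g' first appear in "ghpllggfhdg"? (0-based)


Input string: 'ghpllggfhdg'
Target: 'g'
Scanning left to right: s[0]='g'
First match at index: 0


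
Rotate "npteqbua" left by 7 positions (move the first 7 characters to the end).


Input: 'npteqbua', shift = 7
Operation: split at index 7 and swap parts
Front part s[0:7] = 'npteqbu'
Back part s[7:] = 'a'
Rotated = back + front = 'a' + 'npteqbu'
Result: anpteqbu


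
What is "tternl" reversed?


Input string: 'tternl'
Operation: reverse character order
Original order: 't' -> 't' -> 'e' -> 'r' -> 'n' -> 'l'
Reversed order: 'l' -> 'n' -> 'r' -> 'e' -> 't' -> 't'
Result: lnrett


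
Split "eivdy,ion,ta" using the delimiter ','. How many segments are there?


Input string: 'eivdy,ion,ta'
Delimiter: ','
Split result: 'eivdy', 'ion', 'ta'
Number of parts: 3


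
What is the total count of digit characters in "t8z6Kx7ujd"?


Input string: 't8z6Kx7ujd'
Operation: count digit characters (0-9)
Scan: 't', '8'(digit), 'z', '6'(digit), 'K', 'x', '7'(digit), 'u', 'j', 'd'
Digits found: 3
Result: 3


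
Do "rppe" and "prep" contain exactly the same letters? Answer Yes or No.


String 1: 'rppe' -> sorted: 'eppr'
String 2: 'prep' -> sorted: 'eppr'
Compare sorted forms: 'eppr' == 'eppr'
Anagram: Yes


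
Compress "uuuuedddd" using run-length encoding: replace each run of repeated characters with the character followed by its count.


Input: 'uuuuedddd'
Operation: identify consecutive runs
Runs: 'uuuu' -> u4, 'e' -> e1, 'dddd' -> d4
Encoded: u4e1d4


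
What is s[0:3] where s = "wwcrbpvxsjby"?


Input string: 'wwcrbpvxsjby'
Operation: slice [0:3]
Extract characters: s[0]='w', s[1]='w', s[2]='c'
Result: wwc


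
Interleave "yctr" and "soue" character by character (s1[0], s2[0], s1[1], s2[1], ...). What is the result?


String 1: 'yctr'
String 2: 'soue'
Operation: alternate characters
Pairs: 'y'+'s', 'c'+'o', 't'+'u', 'r'+'e'
Result: yscoture


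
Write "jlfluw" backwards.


Input string: 'jlfluw'
Operation: reverse character order
Original order: 'j' -> 'l' -> 'f' -> 'l' -> 'u' -> 'w'
Reversed order: 'w' -> 'u' -> 'l' -> 'f' -> 'l' -> 'j'
Result: wulflj


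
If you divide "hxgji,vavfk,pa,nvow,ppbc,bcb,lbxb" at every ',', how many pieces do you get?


Input string: 'hxgji,vavfk,pa,nvow,ppbc,bcb,lbxb'
Delimiter: ','
Split result: 'hxgji', 'vavfk', 'pa', 'nvow', 'ppbc', 'bcb', 'lbxb'
Number of parts: 7


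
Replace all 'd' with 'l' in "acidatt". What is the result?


Input string: 'acidatt'
Operation: replace 'd' with 'l'
Positions of 'd': 3
After replacement: acilatt


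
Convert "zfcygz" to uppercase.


Input string: 'zfcygz'
Operation: convert each letter to uppercase
Mapping: 'z'->'Z', 'f'->'F', 'c'->'C', 'y'->'Y', 'g'->'G', 'z'->'Z'
Result: ZFCYGZ


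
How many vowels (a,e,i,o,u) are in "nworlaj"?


Input string: 'nworlaj'
Operation: count vowels (a, e, i, o, u)
Scan: s[0]='n', s[1]='w', s[2]='o' (vowel), s[3]='r', s[4]='l', s[5]='a' (vowel), s[6]='j'
Vowels found: 2
Result: 2


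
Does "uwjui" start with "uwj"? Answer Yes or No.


Input string: 'uwjui'
Prefix to check: 'uwj'
First 3 characters of input: 'uwj'
Match: True
Result: Yes


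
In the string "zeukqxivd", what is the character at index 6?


Input string: 'zeukqxivd'
Operation: get character at index 6
Index mapping: s[0]='z', s[1]='e', s[2]='u', s[3]='k', s[4]='q', s[5]='x', s[6]='i'
Result: 'i'


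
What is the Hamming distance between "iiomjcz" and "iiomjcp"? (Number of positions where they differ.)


String 1: 'iiomjcz'
String 2: 'iiomjcp'
Compare each position: pos 0: 'i'=='i', pos 1: 'i'=='i', pos 2: 'o'=='o', pos 3: 'm'=='m', pos 4: 'j'=='j', pos 5: 'c'=='c', pos 6: 'z'!='p'
Differing positions: 1
Hamming distance: 1


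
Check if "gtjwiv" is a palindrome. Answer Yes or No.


Input string: 'gtjwiv'
Reversed: 'viwjtg'
Compare pairs: s[0]='g' vs s[5]='v' (mismatch), s[1]='t' vs s[4]='i' (mismatch), s[2]='j' vs s[3]='w' (mismatch)
Palindrome: No


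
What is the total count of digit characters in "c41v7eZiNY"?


Input string: 'c41v7eZiNY'
Operation: count digit characters (0-9)
Scan: 'c', '4'(digit), '1'(digit), 'v', '7'(digit), 'e', 'Z', 'i', 'N', 'Y'
Digits found: 3
Result: 3


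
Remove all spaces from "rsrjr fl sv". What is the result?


Input string: 'rsrjr fl sv'
Operation: remove all spaces
Words: 'rsrjr', 'fl', 'sv'
Join without spaces: rsrjrflsv


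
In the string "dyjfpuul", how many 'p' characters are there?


Input string: 'dyjfpuul'
Target character: 'p'
Scan each position: s[4]='p'
Matches found at indices: 4
Total: 1


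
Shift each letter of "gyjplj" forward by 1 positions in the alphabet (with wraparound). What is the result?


Input: 'gyjplj', shift = 1
Operation: for each letter, (position + 1) mod 26
Mapping: 'g'(6+1=7)->'h', 'y'(24+1=25)->'z', 'j'(9+1=10)->'k', 'p'(15+1=16)->'q', 'l'(11+1=12)->'m', 'j'(9+1=10)->'k'
Result: hzkqmk


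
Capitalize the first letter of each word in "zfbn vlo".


Input string: 'zfbn vlo'
Operation: capitalize first letter of each word
Word transformations: 'zfbn'->'Zfbn', 'vlo'->'Vlo'
Result: Zfbn Vlo


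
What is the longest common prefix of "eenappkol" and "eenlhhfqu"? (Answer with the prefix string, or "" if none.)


String 1: 'eenappkol'
String 2: 'eenlhhfqu'
Compare position by position:
pos 0: 'e' vs 'e' match
pos 1: 'e' vs 'e' match
pos 2: 'n' vs 'n' match
pos 3: 'a' vs 'l' differ -> stop
Longest common prefix: "een" (length 3)


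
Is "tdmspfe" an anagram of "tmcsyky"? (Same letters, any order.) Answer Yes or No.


String 1: 'tmcsyky' -> sorted: 'ckmstyy'
String 2: 'tdmspfe' -> sorted: 'defmpst'
Compare sorted forms: 'ckmstyy' != 'defmpst'
Anagram: No


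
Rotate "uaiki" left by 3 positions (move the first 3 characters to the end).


Input: 'uaiki', shift = 3
Operation: split at index 3 and swap parts
Front part s[0:3] = 'uai'
Back part s[3:] = 'ki'
Rotated = back + front = 'ki' + 'uai'
Result: kiuai


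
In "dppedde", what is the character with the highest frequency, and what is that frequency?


Input: 'dppedde'
Operation: tally each character
Counts: 'd':3, 'e':2, 'p':2
Maximum: 'd' appears 3 times


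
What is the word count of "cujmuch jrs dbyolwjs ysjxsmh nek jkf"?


Input string: 'cujmuch jrs dbyolwjs ysjxsmh nek jkf'
Operation: split by spaces
Words found: 'cujmuch', 'jrs', 'dbyolwjs', 'ysjxsmh', 'nek', 'jkf'
Word count: 6


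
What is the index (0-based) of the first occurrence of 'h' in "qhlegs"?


Input string: 'qhlegs'
Target: 'h'
Scanning left to right: s[0]='q', s[1]='h'
First match at index: 1


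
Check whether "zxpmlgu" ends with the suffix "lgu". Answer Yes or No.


Input string: 'zxpmlgu'
Suffix to check: 'lgu'
Last 3 characters of input: 'lgu'
Match: True
Result: Yes


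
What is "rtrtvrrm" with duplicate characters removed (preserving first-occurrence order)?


Input: 'rtrtvrrm'
Operation: keep first occurrence of each character
Scan: s[0]='r' new -> keep; s[1]='t' new -> keep; s[2]='r' seen -> skip; s[3]='t' seen -> skip; s[4]='v' new -> keep; s[5]='r' seen -> skip; s[6]='r' seen -> skip; s[7]='m' new -> keep
Result: rtvm


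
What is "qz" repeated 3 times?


Input string: 'qz'
Operation: repeat 3 times
Concatenation: 'qz' + 'qz' + 'qz'
Result: qzqzqz


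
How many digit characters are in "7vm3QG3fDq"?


Input string: '7vm3QG3fDq'
Operation: count digit characters (0-9)
Scan: '7'(digit), 'v', 'm', '3'(digit), 'Q', 'G', '3'(digit), 'f', 'D', 'q'
Digits found: 3
Result: 3


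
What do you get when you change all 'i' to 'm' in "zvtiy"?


Input string: 'zvtiy'
Operation: replace 'i' with 'm'
Positions of 'i': 3
After replacement: zvtmy


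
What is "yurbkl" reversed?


Input string: 'yurbkl'
Operation: reverse character order
Original order: 'y' -> 'u' -> 'r' -> 'b' -> 'k' -> 'l'
Reversed order: 'l' -> 'k' -> 'b' -> 'r' -> 'u' -> 'y'
Result: lkbruy


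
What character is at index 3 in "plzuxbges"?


Input string: 'plzuxbges'
Operation: get character at index 3
Index mapping: s[0]='p', s[1]='l', s[2]='z', s[3]='u'
Result: 'u'


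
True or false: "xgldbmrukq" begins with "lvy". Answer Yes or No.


Input string: 'xgldbmrukq'
Prefix to check: 'lvy'
First 3 characters of input: 'xgl'
Match: False
Result: No


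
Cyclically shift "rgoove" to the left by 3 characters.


Input: 'rgoove', shift = 3
Operation: split at index 3 and swap parts
Front part s[0:3] = 'rgo'
Back part s[3:] = 'ove'
Rotated = back + front = 'ove' + 'rgo'
Result: overgo


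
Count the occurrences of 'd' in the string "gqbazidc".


Input string: 'gqbazidc'
Target character: 'd'
Scan each position: s[6]='d'
Matches found at indices: 6
Total: 1


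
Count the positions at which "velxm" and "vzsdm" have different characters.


String 1: 'velxm'
String 2: 'vzsdm'
Compare each position: pos 0: 'v'=='v', pos 1: 'e'!='z', pos 2: 'l'!='s', pos 3: 'x'!='d', pos 4: 'm'=='m'
Differing positions: 3
Hamming distance: 3


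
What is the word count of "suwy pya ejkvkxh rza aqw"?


Input string: 'suwy pya ejkvkxh rza aqw'
Operation: split by spaces
Words found: 'suwy', 'pya', 'ejkvkxh', 'rza', 'aqw'
Word count: 5


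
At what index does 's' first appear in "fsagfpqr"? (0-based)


Input string: 'fsagfpqr'
Target: 's'
Scanning left to right: s[0]='f', s[1]='s'
First match at index: 1


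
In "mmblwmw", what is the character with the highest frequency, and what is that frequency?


Input: 'mmblwmw'
Operation: tally each character
Counts: 'b':1, 'l':1, 'm':3, 'w':2
Maximum: 'm' appears 3 times


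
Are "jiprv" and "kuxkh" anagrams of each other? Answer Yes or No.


String 1: 'jiprv' -> sorted: 'ijprv'
String 2: 'kuxkh' -> sorted: 'hkkux'
Compare sorted forms: 'ijprv' != 'hkkux'
Anagram: No


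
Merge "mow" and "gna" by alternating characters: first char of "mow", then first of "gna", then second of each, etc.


String 1: 'mow'
String 2: 'gna'
Operation: alternate characters
Pairs: 'm'+'g', 'o'+'n', 'w'+'a'
Result: mgonwa


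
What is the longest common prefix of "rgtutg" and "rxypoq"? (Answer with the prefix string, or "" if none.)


String 1: 'rgtutg'
String 2: 'rxypoq'
Compare position by position:
pos 0: 'r' vs 'r' match
pos 1: 'g' vs 'x' differ -> stop
Longest common prefix: "r" (length 1)


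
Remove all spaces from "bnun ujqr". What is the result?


Input string: 'bnun ujqr'
Operation: remove all spaces
Words: 'bnun', 'ujqr'
Join without spaces: bnunujqr


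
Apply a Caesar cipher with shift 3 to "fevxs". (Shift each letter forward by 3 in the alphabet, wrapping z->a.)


Input: 'fevxs', shift = 3
Operation: for each letter, (position + 3) mod 26
Mapping: 'f'(5+3=8)->'i', 'e'(4+3=7)->'h', 'v'(21+3=24)->'y', 'x'(23+3=26, 26 mod 26=0)->'a', 's'(18+3=21)->'v'
Result: ihyav


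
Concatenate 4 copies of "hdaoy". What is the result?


Input string: 'hdaoy'
Operation: repeat 4 times
Concatenation: 'hdaoy' + 'hdaoy' + 'hdaoy' + 'hdaoy'
Result: hdaoyhdaoyhdaoyhdaoy


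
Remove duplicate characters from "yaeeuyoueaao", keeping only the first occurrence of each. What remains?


Input: 'yaeeuyoueaao'
Operation: keep first occurrence of each character
Scan: s[0]='y' new -> keep; s[1]='a' new -> keep; s[2]='e' new -> keep; s[3]='e' seen -> skip; s[4]='u' new -> keep; s[5]='y' seen -> skip; s[6]='o' new -> keep; s[7]='u' seen -> skip; s[8]='e' seen -> skip; s[9]='a' seen -> skip; s[10]='a' seen -> skip; s[11]='o' seen -> skip
Result: yaeuo


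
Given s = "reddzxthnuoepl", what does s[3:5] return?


Input string: 'reddzxthnuoepl'
Operation: slice [3:5]
Extract characters: s[3]='d', s[4]='z'
Result: dz


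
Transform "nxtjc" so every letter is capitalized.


Input string: 'nxtjc'
Operation: convert each letter to uppercase
Mapping: 'n'->'N', 'x'->'X', 't'->'T', 'j'->'J', 'c'->'C'
Result: NXTJC


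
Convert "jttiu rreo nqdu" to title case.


Input string: 'jttiu rreo nqdu'
Operation: capitalize first letter of each word
Word transformations: 'jttiu'->'Jttiu', 'rreo'->'Rreo', 'nqdu'->'Nqdu'
Result: Jttiu Rreo Nqdu


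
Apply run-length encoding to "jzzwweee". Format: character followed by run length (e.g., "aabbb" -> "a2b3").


Input: 'jzzwweee'
Operation: identify consecutive runs
Runs: 'j' -> j1, 'zz' -> z2, 'ww' -> w2, 'eee' -> e3
Encoded: j1z2w2e3


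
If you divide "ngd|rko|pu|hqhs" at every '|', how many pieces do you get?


Input string: 'ngd|rko|pu|hqhs'
Delimiter: '|'
Split result: 'ngd', 'rko', 'pu', 'hqhs'
Number of parts: 4


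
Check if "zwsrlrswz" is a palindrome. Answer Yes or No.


Input string: 'zwsrlrswz'
Reversed: 'zwsrlrswz'
Compare pairs: s[0]='z' vs s[8]='z' (match), s[1]='w' vs s[7]='w' (match), s[2]='s' vs s[6]='s' (match), s[3]='r' vs s[5]='r' (match)
Palindrome: Yes


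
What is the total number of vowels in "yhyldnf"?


Input string: 'yhyldnf'
Operation: count vowels (a, e, i, o, u)
Scan: s[0]='y', s[1]='h', s[2]='y', s[3]='l', s[4]='d', s[5]='n', s[6]='f'
Vowels found: 0
Result: 0


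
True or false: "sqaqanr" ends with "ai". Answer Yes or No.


Input string: 'sqaqanr'
Suffix to check: 'ai'
Last 2 characters of input: 'nr'
Match: False
Result: No


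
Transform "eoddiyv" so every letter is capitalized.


Input string: 'eoddiyv'
Operation: convert each letter to uppercase
Mapping: 'e'->'E', 'o'->'O', 'd'->'D', 'd'->'D', 'i'->'I', 'y'->'Y', 'v'->'V'
Result: EODDIYV


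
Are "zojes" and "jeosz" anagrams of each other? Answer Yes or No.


String 1: 'zojes' -> sorted: 'ejosz'
String 2: 'jeosz' -> sorted: 'ejosz'
Compare sorted forms: 'ejosz' == 'ejosz'
Anagram: Yes


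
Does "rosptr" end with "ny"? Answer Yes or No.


Input string: 'rosptr'
Suffix to check: 'ny'
Last 2 characters of input: 'tr'
Match: False
Result: No


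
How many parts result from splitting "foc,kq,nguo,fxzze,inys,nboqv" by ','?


Input string: 'foc,kq,nguo,fxzze,inys,nboqv'
Delimiter: ','
Split result: 'foc', 'kq', 'nguo', 'fxzze', 'inys', 'nboqv'
Number of parts: 6


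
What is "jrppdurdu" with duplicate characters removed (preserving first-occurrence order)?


Input: 'jrppdurdu'
Operation: keep first occurrence of each character
Scan: s[0]='j' new -> keep; s[1]='r' new -> keep; s[2]='p' new -> keep; s[3]='p' seen -> skip; s[4]='d' new -> keep; s[5]='u' new -> keep; s[6]='r' seen -> skip; s[7]='d' seen -> skip; s[8]='u' seen -> skip
Result: jrpdu


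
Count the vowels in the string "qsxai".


Input string: 'qsxai'
Operation: count vowels (a, e, i, o, u)
Scan: s[0]='q', s[1]='s', s[2]='x', s[3]='a' (vowel), s[4]='i' (vowel)
Vowels found: 2
Result: 2


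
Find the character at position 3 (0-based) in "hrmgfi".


Input string: 'hrmgfi'
Operation: get character at index 3
Index mapping: s[0]='h', s[1]='r', s[2]='m', s[3]='g'
Result: 'g'


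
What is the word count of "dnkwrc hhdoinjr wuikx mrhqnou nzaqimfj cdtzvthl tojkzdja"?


Input string: 'dnkwrc hhdoinjr wuikx mrhqnou nzaqimfj cdtzvthl tojkzdja'
Operation: split by spaces
Words found: 'dnkwrc', 'hhdoinjr', 'wuikx', 'mrhqnou', 'nzaqimfj', 'cdtzvthl', 'tojkzdja'
Word count: 7


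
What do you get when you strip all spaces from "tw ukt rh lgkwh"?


Input string: 'tw ukt rh lgkwh'
Operation: remove all spaces
Words: 'tw', 'ukt', 'rh', 'lgkwh'
Join without spaces: twuktrhlgkwh


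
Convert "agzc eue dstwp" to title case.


Input string: 'agzc eue dstwp'
Operation: capitalize first letter of each word
Word transformations: 'agzc'->'Agzc', 'eue'->'Eue', 'dstwp'->'Dstwp'
Result: Agzc Eue Dstwp


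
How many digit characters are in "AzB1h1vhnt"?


Input string: 'AzB1h1vhnt'
Operation: count digit characters (0-9)
Scan: 'A', 'z', 'B', '1'(digit), 'h', '1'(digit), 'v', 'h', 'n', 't'
Digits found: 2
Result: 2


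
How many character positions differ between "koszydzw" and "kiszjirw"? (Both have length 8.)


String 1: 'koszydzw'
String 2: 'kiszjirw'
Compare each position: pos 0: 'k'=='k', pos 1: 'o'!='i', pos 2: 's'=='s', pos 3: 'z'=='z', pos 4: 'y'!='j', pos 5: 'd'!='i', pos 6: 'z'!='r', pos 7: 'w'=='w'
Differing positions: 4
Hamming distance: 4


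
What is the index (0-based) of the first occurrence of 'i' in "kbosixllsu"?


Input string: 'kbosixllsu'
Target: 'i'
Scanning left to right: s[0]='k', s[1]='b', s[2]='o', s[3]='s', s[4]='i'
First match at index: 4


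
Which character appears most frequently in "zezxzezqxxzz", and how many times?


Input: 'zezxzezqxxzz'
Operation: tally each character
Counts: 'e':2, 'q':1, 'x':3, 'z':6
Maximum: 'z' appears 6 times


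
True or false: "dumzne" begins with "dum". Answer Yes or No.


Input string: 'dumzne'
Prefix to check: 'dum'
First 3 characters of input: 'dum'
Match: True
Result: Yes


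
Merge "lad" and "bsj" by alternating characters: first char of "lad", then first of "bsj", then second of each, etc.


String 1: 'lad'
String 2: 'bsj'
Operation: alternate characters
Pairs: 'l'+'b', 'a'+'s', 'd'+'j'
Result: lbasdj


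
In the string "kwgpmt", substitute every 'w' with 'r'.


Input string: 'kwgpmt'
Operation: replace 'w' with 'r'
Positions of 'w': 1
After replacement: krgpmt


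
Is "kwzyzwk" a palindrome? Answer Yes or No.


Input string: 'kwzyzwk'
Reversed: 'kwzyzwk'
Compare pairs: s[0]='k' vs s[6]='k' (match), s[1]='w' vs s[5]='w' (match), s[2]='z' vs s[4]='z' (match)
Palindrome: Yes


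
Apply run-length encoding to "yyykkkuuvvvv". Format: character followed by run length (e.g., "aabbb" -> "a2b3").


Input: 'yyykkkuuvvvv'
Operation: identify consecutive runs
Runs: 'yyy' -> y3, 'kkk' -> k3, 'uu' -> u2, 'vvvv' -> v4
Encoded: y3k3u2v4


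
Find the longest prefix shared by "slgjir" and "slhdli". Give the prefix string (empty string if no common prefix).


String 1: 'slgjir'
String 2: 'slhdli'
Compare position by position:
pos 0: 's' vs 's' match
pos 1: 'l' vs 'l' match
pos 2: 'g' vs 'h' differ -> stop
Longest common prefix: "sl" (length 2)


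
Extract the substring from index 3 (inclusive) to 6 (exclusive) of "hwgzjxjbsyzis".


Input string: 'hwgzjxjbsyzis'
Operation: slice [3:6]
Extract characters: s[3]='z', s[4]='j', s[5]='x'
Result: zjx


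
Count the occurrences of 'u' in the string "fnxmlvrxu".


Input string: 'fnxmlvrxu'
Target character: 'u'
Scan each position: s[8]='u'
Matches found at indices: 8
Total: 1


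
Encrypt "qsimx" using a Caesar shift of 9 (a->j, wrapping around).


Input: 'qsimx', shift = 9
Operation: for each letter, (position + 9) mod 26
Mapping: 'q'(16+9=25)->'z', 's'(18+9=27, 27 mod 26=1)->'b', 'i'(8+9=17)->'r', 'm'(12+9=21)->'v', 'x'(23+9=32, 32 mod 26=6)->'g'
Result: zbrvg


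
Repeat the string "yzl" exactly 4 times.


Input string: 'yzl'
Operation: repeat 4 times
Concatenation: 'yzl' + 'yzl' + 'yzl' + 'yzl'
Result: yzlyzlyzlyzl


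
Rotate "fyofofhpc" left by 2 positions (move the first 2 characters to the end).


Input: 'fyofofhpc', shift = 2
Operation: split at index 2 and swap parts
Front part s[0:2] = 'fy'
Back part s[2:] = 'ofofhpc'
Rotated = back + front = 'ofofhpc' + 'fy'
Result: ofofhpcfy
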